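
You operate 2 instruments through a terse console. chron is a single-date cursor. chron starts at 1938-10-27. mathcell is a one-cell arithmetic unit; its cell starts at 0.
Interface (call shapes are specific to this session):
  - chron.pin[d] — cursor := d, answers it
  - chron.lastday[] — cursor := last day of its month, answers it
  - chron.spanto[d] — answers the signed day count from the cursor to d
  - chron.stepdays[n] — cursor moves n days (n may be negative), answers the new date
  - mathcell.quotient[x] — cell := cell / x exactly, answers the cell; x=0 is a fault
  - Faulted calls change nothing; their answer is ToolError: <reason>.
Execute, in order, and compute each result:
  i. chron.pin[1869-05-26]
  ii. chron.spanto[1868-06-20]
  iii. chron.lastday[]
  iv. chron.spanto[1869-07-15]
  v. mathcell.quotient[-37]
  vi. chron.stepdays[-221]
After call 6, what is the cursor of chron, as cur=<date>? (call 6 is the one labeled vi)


>> pin(d: 1869-05-26)
<< 1869-05-26
>> spanto(d: 1868-06-20)
<< -340
>> lastday()
<< 1869-05-31
>> spanto(d: 1869-07-15)
<< 45
>> quotient(x: -37)
<< 0
>> stepdays(n: -221)
<< 1868-10-22

Answer: cur=1868-10-22


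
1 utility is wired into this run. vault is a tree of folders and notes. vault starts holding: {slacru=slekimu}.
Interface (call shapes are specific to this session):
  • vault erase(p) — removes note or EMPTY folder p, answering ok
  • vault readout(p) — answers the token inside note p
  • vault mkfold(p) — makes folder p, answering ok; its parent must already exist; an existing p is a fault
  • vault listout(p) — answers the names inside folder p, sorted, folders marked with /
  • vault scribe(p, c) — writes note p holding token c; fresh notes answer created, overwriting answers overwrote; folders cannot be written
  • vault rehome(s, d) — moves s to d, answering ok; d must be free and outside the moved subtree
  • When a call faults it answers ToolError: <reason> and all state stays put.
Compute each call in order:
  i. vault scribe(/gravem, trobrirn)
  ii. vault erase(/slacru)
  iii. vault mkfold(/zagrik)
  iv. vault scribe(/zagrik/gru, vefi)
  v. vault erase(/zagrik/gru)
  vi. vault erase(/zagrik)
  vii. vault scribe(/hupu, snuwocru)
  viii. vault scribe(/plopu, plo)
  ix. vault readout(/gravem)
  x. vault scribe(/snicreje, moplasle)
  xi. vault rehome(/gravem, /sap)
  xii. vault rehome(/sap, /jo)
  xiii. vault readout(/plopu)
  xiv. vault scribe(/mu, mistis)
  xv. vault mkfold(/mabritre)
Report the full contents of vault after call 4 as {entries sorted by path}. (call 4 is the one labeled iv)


Answer: {gravem=trobrirn, zagrik/, zagrik/gru=vefi}

Derivation:
→ vault scribe(p: /gravem, c: trobrirn)
← created
→ vault erase(p: /slacru)
← ok
→ vault mkfold(p: /zagrik)
← ok
→ vault scribe(p: /zagrik/gru, c: vefi)
← created
→ vault erase(p: /zagrik/gru)
← ok
→ vault erase(p: /zagrik)
← ok
→ vault scribe(p: /hupu, c: snuwocru)
← created
→ vault scribe(p: /plopu, c: plo)
← created
→ vault readout(p: /gravem)
← trobrirn
→ vault scribe(p: /snicreje, c: moplasle)
← created
→ vault rehome(s: /gravem, d: /sap)
← ok
→ vault rehome(s: /sap, d: /jo)
← ok
→ vault readout(p: /plopu)
← plo
→ vault scribe(p: /mu, c: mistis)
← created
→ vault mkfold(p: /mabritre)
← ok


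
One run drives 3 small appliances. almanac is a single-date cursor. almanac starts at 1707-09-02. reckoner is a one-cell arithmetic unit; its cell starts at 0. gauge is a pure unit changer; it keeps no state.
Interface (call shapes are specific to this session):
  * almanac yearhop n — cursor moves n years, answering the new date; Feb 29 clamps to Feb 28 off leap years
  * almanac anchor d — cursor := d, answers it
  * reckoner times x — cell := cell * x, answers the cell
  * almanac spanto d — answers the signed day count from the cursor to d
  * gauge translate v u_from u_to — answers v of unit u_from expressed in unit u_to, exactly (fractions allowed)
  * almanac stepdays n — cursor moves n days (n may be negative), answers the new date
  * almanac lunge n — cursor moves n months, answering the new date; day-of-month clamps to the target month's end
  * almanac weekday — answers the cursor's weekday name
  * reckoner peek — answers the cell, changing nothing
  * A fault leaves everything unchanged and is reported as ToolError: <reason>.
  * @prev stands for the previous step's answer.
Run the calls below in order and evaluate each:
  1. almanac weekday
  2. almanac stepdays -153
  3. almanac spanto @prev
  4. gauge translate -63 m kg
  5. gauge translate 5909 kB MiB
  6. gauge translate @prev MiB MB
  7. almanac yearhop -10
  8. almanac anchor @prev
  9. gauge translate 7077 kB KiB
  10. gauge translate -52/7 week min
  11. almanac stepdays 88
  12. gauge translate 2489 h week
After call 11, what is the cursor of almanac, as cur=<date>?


Answer: cur=1697-06-29

Derivation:
I try almanac weekday(), and see Friday.
I invoke almanac stepdays with n→-153, → 1707-04-02.
Now I run almanac spanto with d→@prev: 0.
I try gauge translate with v→-63, u_from→m, u_to→kg, and observe ToolError: incompatible units.
I run gauge translate with v→5909, u_from→kB, u_to→MiB, — result: 738625/131072.
Using gauge translate with v→@prev, u_from→MiB, u_to→MB, giving 5909/1000.
Using almanac yearhop with n→-10, and get 1697-04-02.
Now I run almanac anchor with d→@prev, — result: 1697-04-02.
Using gauge translate with v→7077, u_from→kB, u_to→KiB, and get 884625/128.
I run gauge translate with v→-52/7, u_from→week, u_to→min, and see -74880.
Calling almanac stepdays with n→88, → 1697-06-29.
Invoking gauge translate with v→2489, u_from→h, u_to→week, yielding 2489/168.


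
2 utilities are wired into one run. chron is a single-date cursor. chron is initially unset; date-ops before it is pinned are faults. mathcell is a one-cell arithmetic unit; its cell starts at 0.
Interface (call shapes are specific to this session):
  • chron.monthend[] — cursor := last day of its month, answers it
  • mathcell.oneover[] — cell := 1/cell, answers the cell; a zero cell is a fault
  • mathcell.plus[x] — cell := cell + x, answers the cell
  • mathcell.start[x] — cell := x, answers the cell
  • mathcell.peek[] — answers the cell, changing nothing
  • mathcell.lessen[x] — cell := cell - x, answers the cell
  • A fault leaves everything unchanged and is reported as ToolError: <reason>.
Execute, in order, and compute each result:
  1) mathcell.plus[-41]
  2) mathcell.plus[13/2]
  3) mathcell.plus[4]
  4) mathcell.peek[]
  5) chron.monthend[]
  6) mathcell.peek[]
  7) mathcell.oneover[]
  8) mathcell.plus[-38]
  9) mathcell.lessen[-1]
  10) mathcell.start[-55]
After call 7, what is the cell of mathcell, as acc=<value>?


% 1. mathcell.plus(x=-41) ~> -41
% 2. mathcell.plus(x=13/2) ~> -69/2
% 3. mathcell.plus(x=4) ~> -61/2
% 4. mathcell.peek() ~> -61/2
% 5. chron.monthend() ~> ToolError: no date set
% 6. mathcell.peek() ~> -61/2
% 7. mathcell.oneover() ~> -2/61
% 8. mathcell.plus(x=-38) ~> -2320/61
% 9. mathcell.lessen(x=-1) ~> -2259/61
% 10. mathcell.start(x=-55) ~> -55

Answer: acc=-2/61


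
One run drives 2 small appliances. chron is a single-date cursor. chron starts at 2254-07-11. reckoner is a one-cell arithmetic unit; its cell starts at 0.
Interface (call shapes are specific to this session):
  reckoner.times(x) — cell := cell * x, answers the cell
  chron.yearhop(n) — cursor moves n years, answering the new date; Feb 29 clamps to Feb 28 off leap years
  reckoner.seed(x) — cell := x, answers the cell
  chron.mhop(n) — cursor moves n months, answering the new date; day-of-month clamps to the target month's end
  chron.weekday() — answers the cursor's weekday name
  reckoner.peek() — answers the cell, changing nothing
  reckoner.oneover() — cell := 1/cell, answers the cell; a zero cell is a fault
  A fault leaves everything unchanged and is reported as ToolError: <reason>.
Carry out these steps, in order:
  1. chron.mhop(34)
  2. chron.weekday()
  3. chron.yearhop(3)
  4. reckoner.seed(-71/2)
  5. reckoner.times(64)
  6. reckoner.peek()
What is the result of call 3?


Answer: 2260-05-11

Derivation:
Invoking chron.mhop with n='34', — result: 2257-05-11.
Then chron.weekday, and get Monday.
I use chron.yearhop with n='3', and get 2260-05-11.
I call reckoner.seed with x='-71/2', yielding -71/2.
I use reckoner.times with x='64', and see -2272.
I invoke reckoner.peek(), which returns -2272.


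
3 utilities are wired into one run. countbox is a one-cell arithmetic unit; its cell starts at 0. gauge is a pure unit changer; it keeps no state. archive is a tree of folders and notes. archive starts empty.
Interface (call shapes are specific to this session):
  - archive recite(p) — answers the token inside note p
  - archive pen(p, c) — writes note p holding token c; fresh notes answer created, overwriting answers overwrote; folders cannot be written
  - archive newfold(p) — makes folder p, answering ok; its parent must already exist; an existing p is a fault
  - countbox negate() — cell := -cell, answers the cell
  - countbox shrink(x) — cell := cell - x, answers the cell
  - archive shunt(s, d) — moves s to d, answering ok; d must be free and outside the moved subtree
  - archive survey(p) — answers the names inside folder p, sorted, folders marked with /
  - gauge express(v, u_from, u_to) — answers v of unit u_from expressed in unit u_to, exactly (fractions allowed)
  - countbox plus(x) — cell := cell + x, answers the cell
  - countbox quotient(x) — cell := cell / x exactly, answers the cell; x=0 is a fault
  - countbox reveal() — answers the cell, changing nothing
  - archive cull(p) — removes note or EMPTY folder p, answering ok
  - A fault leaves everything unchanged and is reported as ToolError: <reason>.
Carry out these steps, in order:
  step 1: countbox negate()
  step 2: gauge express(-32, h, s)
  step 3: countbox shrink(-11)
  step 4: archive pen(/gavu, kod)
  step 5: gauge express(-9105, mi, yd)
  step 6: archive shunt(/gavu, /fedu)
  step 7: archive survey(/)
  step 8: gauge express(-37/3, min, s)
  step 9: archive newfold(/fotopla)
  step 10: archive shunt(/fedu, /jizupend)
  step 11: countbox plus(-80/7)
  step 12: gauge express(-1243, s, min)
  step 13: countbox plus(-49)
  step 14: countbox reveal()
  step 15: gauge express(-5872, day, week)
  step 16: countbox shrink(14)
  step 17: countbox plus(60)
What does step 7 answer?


Answer: [fedu]

Derivation:
Step: countbox negate[]
Result: 0
Step: gauge express[v→-32; u_from→h; u_to→s]
Result: -115200
Step: countbox shrink[x→-11]
Result: 11
Step: archive pen[p→/gavu; c→kod]
Result: created
Step: gauge express[v→-9105; u_from→mi; u_to→yd]
Result: -16024800
Step: archive shunt[s→/gavu; d→/fedu]
Result: ok
Step: archive survey[p→/]
Result: [fedu]
Step: gauge express[v→-37/3; u_from→min; u_to→s]
Result: -740
Step: archive newfold[p→/fotopla]
Result: ok
Step: archive shunt[s→/fedu; d→/jizupend]
Result: ok
Step: countbox plus[x→-80/7]
Result: -3/7
Step: gauge express[v→-1243; u_from→s; u_to→min]
Result: -1243/60
Step: countbox plus[x→-49]
Result: -346/7
Step: countbox reveal[]
Result: -346/7
Step: gauge express[v→-5872; u_from→day; u_to→week]
Result: -5872/7
Step: countbox shrink[x→14]
Result: -444/7
Step: countbox plus[x→60]
Result: -24/7


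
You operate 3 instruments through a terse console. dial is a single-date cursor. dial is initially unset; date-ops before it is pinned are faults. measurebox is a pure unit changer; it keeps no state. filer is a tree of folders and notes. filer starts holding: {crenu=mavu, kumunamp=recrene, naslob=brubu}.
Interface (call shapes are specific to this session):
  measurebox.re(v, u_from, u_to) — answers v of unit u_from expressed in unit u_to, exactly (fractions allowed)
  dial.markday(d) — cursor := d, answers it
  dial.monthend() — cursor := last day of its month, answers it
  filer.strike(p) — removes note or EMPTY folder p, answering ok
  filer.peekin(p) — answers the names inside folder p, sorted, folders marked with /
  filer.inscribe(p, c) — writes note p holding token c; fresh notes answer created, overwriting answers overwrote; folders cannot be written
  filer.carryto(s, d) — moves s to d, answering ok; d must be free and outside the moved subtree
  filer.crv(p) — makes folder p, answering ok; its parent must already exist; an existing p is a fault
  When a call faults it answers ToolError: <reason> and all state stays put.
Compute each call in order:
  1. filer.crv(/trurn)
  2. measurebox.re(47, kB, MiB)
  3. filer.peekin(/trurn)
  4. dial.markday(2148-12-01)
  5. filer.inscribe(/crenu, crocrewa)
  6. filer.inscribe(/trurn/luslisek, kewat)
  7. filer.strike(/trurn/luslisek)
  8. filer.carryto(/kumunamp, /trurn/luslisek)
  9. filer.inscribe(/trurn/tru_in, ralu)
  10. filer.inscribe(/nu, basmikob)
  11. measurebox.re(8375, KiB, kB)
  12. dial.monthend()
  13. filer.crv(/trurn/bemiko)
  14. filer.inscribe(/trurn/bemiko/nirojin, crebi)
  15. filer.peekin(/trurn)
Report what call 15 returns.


Step: filer.crv[/trurn]
Result: ok
Step: measurebox.re[47; kB; MiB]
Result: 5875/131072
Step: filer.peekin[/trurn]
Result: []
Step: dial.markday[2148-12-01]
Result: 2148-12-01
Step: filer.inscribe[/crenu; crocrewa]
Result: overwrote
Step: filer.inscribe[/trurn/luslisek; kewat]
Result: created
Step: filer.strike[/trurn/luslisek]
Result: ok
Step: filer.carryto[/kumunamp; /trurn/luslisek]
Result: ok
Step: filer.inscribe[/trurn/tru_in; ralu]
Result: created
Step: filer.inscribe[/nu; basmikob]
Result: created
Step: measurebox.re[8375; KiB; kB]
Result: 8576
Step: dial.monthend[]
Result: 2148-12-31
Step: filer.crv[/trurn/bemiko]
Result: ok
Step: filer.inscribe[/trurn/bemiko/nirojin; crebi]
Result: created
Step: filer.peekin[/trurn]
Result: [bemiko/, luslisek, tru_in]

Answer: [bemiko/, luslisek, tru_in]


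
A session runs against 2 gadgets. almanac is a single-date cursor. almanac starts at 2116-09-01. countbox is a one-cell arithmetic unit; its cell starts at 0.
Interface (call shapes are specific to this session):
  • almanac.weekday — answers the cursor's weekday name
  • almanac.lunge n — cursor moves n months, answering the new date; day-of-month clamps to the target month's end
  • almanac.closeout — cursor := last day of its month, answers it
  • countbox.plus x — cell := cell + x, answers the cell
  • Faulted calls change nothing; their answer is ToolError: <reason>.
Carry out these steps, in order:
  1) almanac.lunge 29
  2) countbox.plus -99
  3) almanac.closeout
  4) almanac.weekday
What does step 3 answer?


% 1. almanac.lunge(29) -> 2119-02-01
% 2. countbox.plus(-99) -> -99
% 3. almanac.closeout() -> 2119-02-28
% 4. almanac.weekday() -> Tuesday

Answer: 2119-02-28


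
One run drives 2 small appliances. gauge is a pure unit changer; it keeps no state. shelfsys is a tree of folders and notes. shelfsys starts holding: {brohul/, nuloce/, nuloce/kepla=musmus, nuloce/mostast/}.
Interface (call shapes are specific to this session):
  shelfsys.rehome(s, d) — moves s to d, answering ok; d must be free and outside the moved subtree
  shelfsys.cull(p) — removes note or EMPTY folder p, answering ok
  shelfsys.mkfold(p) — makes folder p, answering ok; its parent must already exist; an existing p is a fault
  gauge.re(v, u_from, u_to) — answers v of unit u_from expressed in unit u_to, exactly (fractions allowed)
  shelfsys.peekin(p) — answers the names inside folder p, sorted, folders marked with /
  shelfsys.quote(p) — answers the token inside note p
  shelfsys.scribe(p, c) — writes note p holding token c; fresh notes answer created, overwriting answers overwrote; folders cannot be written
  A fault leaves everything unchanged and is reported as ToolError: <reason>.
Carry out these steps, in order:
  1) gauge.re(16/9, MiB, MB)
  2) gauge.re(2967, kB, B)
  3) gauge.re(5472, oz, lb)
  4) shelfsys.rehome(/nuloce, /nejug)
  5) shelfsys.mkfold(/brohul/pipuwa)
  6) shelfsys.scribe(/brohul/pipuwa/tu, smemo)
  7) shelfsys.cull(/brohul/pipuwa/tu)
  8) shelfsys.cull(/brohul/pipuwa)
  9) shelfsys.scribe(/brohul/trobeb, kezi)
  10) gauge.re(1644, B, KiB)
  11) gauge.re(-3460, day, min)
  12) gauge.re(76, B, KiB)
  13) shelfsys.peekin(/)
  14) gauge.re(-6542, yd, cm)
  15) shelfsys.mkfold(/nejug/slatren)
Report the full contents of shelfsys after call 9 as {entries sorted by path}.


-- re(v='16/9', u_from='MiB', u_to='MB') -> 262144/140625
-- re(v='2967', u_from='kB', u_to='B') -> 2967000
-- re(v='5472', u_from='oz', u_to='lb') -> 342
-- rehome(s='/nuloce', d='/nejug') -> ok
-- mkfold(p='/brohul/pipuwa') -> ok
-- scribe(p='/brohul/pipuwa/tu', c='smemo') -> created
-- cull(p='/brohul/pipuwa/tu') -> ok
-- cull(p='/brohul/pipuwa') -> ok
-- scribe(p='/brohul/trobeb', c='kezi') -> created
-- re(v='1644', u_from='B', u_to='KiB') -> 411/256
-- re(v='-3460', u_from='day', u_to='min') -> -4982400
-- re(v='76', u_from='B', u_to='KiB') -> 19/256
-- peekin(p='/') -> [brohul/, nejug/]
-- re(v='-6542', u_from='yd', u_to='cm') -> -14955012/25
-- mkfold(p='/nejug/slatren') -> ok

Answer: {brohul/, brohul/trobeb=kezi, nejug/, nejug/kepla=musmus, nejug/mostast/}


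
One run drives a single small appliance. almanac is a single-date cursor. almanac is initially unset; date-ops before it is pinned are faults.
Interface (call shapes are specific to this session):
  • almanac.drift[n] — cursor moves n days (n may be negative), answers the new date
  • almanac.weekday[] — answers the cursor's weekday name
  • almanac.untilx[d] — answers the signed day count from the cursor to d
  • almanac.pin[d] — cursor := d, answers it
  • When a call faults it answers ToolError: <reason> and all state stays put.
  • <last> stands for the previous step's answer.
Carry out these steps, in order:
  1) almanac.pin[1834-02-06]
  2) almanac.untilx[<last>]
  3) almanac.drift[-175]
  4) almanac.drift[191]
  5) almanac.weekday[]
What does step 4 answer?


Answer: 1834-02-22

Derivation:
~$ almanac.pin d=1834-02-06
:: 1834-02-06
~$ almanac.untilx d=<last>
:: 0
~$ almanac.drift n=-175
:: 1833-08-15
~$ almanac.drift n=191
:: 1834-02-22
~$ almanac.weekday
:: Saturday


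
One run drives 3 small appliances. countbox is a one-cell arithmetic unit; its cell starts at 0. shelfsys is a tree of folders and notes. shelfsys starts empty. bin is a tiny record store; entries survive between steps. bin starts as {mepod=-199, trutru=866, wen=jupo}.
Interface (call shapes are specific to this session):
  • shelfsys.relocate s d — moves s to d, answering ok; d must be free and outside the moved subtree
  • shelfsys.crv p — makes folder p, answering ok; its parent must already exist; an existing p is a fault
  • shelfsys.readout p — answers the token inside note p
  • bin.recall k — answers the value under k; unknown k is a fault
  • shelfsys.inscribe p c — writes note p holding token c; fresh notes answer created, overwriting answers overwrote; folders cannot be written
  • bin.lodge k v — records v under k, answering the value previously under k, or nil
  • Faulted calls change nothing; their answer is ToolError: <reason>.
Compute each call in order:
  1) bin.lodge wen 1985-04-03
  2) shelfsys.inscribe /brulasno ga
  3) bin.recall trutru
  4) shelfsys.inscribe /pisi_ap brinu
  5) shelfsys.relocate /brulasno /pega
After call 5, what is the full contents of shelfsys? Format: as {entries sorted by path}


Answer: {pega=ga, pisi_ap=brinu}

Derivation:
Calling lodge on k='wen', v='1985-04-03', giving jupo.
Using inscribe on p='/brulasno', c='ga', yielding created.
I invoke recall on k='trutru', which returns 866.
I invoke inscribe on p='/pisi_ap', c='brinu', yielding created.
I invoke relocate on s='/brulasno', d='/pega', and get ok.


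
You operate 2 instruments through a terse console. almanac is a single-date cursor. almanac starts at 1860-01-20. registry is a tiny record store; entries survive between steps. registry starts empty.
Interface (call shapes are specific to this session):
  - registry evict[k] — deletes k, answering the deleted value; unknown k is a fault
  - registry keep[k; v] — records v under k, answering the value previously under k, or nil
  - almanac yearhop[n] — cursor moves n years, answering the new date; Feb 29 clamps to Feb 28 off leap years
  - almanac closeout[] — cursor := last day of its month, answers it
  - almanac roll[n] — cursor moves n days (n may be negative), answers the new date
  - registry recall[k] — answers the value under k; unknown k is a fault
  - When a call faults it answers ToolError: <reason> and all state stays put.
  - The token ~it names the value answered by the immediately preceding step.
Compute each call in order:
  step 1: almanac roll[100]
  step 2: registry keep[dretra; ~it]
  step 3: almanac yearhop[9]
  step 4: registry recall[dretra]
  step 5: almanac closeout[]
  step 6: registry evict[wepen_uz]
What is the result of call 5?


>>> almanac roll n=100
:: 1860-04-29
>>> registry keep k=dretra v=~it
:: nil
>>> almanac yearhop n=9
:: 1869-04-29
>>> registry recall k=dretra
:: 1860-04-29
>>> almanac closeout
:: 1869-04-30
>>> registry evict k=wepen_uz
:: ToolError: no such key wepen_uz

Answer: 1869-04-30


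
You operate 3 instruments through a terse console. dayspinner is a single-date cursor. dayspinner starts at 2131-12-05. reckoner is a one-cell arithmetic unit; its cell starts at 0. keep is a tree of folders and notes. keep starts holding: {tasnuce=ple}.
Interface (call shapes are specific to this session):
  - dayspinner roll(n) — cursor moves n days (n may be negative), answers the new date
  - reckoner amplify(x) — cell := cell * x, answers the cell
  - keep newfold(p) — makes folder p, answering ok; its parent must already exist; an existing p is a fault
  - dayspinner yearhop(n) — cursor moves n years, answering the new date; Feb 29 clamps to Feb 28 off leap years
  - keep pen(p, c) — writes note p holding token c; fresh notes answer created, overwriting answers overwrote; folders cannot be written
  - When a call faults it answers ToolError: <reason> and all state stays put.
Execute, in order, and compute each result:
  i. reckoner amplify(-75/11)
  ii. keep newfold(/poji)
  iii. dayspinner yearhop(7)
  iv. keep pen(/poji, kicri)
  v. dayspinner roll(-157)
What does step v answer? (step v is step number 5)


$ reckoner amplify -75/11
= 0
$ keep newfold /poji
= ok
$ dayspinner yearhop 7
= 2138-12-05
$ keep pen /poji kicri
= ToolError: is a directory
$ dayspinner roll -157
= 2138-07-01

Answer: 2138-07-01


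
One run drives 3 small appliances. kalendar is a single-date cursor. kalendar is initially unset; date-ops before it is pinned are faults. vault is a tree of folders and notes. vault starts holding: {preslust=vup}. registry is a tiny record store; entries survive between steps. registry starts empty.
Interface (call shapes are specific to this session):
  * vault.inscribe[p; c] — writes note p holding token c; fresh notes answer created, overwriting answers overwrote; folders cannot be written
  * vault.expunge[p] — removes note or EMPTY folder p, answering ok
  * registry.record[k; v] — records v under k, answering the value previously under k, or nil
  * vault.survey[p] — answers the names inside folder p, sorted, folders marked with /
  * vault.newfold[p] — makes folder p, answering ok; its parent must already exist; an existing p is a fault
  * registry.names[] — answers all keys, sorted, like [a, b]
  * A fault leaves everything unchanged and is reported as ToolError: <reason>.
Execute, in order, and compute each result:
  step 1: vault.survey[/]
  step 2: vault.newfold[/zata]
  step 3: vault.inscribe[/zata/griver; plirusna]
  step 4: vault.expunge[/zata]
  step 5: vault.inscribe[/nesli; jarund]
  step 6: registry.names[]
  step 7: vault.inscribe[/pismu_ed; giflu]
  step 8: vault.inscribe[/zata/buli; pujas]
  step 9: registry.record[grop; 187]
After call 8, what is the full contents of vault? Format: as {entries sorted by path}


-> vault.survey(/)
<- [preslust]
-> vault.newfold(/zata)
<- ok
-> vault.inscribe(/zata/griver, plirusna)
<- created
-> vault.expunge(/zata)
<- ToolError: not empty
-> vault.inscribe(/nesli, jarund)
<- created
-> registry.names()
<- []
-> vault.inscribe(/pismu_ed, giflu)
<- created
-> vault.inscribe(/zata/buli, pujas)
<- created
-> registry.record(grop, 187)
<- nil

Answer: {nesli=jarund, pismu_ed=giflu, preslust=vup, zata/, zata/buli=pujas, zata/griver=plirusna}


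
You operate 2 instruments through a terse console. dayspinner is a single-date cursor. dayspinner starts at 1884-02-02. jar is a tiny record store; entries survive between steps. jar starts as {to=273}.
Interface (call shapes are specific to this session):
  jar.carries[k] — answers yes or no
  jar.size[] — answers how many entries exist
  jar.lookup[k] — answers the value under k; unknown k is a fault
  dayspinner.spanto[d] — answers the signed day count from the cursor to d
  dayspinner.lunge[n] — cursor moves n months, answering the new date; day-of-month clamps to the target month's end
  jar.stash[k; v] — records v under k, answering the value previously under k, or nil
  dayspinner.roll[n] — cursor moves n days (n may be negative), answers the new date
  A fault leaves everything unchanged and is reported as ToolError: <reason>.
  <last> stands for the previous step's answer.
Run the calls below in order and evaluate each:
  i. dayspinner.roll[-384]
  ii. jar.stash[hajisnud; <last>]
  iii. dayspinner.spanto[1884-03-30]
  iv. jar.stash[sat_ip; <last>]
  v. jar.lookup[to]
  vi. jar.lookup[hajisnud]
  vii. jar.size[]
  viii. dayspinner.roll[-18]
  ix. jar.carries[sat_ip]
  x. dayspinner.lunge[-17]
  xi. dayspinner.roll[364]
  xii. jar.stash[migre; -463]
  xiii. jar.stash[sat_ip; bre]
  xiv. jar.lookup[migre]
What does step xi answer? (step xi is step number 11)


-> roll(n→-384)
<- 1883-01-14
-> stash(k→hajisnud, v→<last>)
<- nil
-> spanto(d→1884-03-30)
<- 441
-> stash(k→sat_ip, v→<last>)
<- nil
-> lookup(k→to)
<- 273
-> lookup(k→hajisnud)
<- 1883-01-14
-> size()
<- 3
-> roll(n→-18)
<- 1882-12-27
-> carries(k→sat_ip)
<- yes
-> lunge(n→-17)
<- 1881-07-27
-> roll(n→364)
<- 1882-07-26
-> stash(k→migre, v→-463)
<- nil
-> stash(k→sat_ip, v→bre)
<- 441
-> lookup(k→migre)
<- -463

Answer: 1882-07-26


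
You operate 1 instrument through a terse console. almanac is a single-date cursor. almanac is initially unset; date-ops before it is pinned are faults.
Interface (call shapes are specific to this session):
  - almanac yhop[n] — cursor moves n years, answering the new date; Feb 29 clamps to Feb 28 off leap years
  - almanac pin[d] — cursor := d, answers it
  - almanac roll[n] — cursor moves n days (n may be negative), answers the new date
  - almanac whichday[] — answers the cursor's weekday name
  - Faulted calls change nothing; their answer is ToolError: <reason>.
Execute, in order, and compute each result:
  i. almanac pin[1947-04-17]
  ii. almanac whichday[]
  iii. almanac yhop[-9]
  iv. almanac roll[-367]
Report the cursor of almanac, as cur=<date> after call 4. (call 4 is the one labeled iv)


·→ almanac pin(d=1947-04-17)
·← 1947-04-17
·→ almanac whichday()
·← Thursday
·→ almanac yhop(n=-9)
·← 1938-04-17
·→ almanac roll(n=-367)
·← 1937-04-15

Answer: cur=1937-04-15


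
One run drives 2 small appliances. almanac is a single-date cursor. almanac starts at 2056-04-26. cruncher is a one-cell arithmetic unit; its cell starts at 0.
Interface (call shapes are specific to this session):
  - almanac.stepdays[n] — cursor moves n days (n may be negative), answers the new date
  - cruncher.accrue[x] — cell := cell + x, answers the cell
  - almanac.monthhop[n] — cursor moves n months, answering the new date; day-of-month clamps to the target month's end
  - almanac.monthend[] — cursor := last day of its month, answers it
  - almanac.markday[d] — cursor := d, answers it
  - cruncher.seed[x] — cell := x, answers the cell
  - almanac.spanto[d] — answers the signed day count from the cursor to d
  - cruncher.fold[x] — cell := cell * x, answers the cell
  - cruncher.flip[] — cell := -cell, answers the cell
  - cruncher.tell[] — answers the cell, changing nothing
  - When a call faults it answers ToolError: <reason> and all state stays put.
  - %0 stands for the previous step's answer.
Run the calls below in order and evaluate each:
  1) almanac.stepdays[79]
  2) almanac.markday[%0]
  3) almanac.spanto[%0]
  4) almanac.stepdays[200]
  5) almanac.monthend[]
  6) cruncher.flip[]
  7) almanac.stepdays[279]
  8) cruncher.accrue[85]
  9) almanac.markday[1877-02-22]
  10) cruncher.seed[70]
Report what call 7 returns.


~$ almanac.stepdays n=79
[out] 2056-07-14
~$ almanac.markday d=%0
[out] 2056-07-14
~$ almanac.spanto d=%0
[out] 0
~$ almanac.stepdays n=200
[out] 2057-01-30
~$ almanac.monthend
[out] 2057-01-31
~$ cruncher.flip
[out] 0
~$ almanac.stepdays n=279
[out] 2057-11-06
~$ cruncher.accrue x=85
[out] 85
~$ almanac.markday d=1877-02-22
[out] 1877-02-22
~$ cruncher.seed x=70
[out] 70

Answer: 2057-11-06


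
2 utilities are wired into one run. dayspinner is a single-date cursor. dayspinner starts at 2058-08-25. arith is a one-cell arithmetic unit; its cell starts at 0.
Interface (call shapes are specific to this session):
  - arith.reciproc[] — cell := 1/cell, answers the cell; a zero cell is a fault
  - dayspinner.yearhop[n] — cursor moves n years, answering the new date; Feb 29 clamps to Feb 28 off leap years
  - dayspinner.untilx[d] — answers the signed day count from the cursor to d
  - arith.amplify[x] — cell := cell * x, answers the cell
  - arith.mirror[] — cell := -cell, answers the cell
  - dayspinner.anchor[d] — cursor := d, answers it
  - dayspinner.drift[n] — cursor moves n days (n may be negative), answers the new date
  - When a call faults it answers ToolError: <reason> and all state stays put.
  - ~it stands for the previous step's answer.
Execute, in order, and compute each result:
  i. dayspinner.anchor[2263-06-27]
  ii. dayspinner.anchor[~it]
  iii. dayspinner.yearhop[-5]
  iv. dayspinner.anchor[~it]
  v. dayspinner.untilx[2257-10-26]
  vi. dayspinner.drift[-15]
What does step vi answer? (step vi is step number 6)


Answer: 2258-06-12

Derivation:
>>> dayspinner.anchor d: 2263-06-27
:: 2263-06-27
>>> dayspinner.anchor d: ~it
:: 2263-06-27
>>> dayspinner.yearhop n: -5
:: 2258-06-27
>>> dayspinner.anchor d: ~it
:: 2258-06-27
>>> dayspinner.untilx d: 2257-10-26
:: -244
>>> dayspinner.drift n: -15
:: 2258-06-12


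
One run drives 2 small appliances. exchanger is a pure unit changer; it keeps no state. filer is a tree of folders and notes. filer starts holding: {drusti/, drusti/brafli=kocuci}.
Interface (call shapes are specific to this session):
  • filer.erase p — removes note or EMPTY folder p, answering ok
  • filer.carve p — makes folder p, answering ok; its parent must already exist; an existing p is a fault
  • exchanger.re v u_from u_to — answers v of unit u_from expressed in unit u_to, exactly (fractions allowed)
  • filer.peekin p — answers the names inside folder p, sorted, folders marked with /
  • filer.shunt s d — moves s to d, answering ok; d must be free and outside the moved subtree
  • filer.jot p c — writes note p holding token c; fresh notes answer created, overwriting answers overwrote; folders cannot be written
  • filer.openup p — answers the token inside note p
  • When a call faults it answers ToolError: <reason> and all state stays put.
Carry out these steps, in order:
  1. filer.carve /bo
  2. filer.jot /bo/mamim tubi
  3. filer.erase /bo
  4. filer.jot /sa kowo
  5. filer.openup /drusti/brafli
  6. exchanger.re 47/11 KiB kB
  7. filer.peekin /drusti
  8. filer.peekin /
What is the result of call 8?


I try carve using p='/bo', giving ok.
Using jot using p='/bo/mamim', c='tubi': created.
I invoke erase using p='/bo', yielding ToolError: not empty.
I run jot using p='/sa', c='kowo', — result: created.
Next I call openup using p='/drusti/brafli', which returns kocuci.
I use re using v='47/11', u_from='KiB', u_to='kB', giving 6016/1375.
Next I call peekin using p='/drusti', and see [brafli].
I invoke peekin using p='/', and get [bo/, drusti/, sa].

Answer: [bo/, drusti/, sa]


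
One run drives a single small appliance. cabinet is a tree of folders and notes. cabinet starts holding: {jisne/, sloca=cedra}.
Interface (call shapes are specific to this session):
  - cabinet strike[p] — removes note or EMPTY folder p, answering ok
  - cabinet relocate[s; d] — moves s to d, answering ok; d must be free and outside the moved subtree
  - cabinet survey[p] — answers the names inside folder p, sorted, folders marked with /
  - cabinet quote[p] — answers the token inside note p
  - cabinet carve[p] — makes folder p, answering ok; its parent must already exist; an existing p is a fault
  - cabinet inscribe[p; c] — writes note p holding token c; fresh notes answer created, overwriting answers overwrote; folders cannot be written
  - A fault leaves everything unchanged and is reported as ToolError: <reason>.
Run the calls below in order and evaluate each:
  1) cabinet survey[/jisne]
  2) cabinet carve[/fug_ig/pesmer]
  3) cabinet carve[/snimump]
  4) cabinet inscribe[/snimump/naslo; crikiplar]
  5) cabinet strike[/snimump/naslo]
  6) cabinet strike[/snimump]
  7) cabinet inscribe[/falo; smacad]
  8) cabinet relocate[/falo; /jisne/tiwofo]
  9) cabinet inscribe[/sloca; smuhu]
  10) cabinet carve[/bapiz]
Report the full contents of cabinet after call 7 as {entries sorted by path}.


> cabinet survey p='/jisne'
  []
> cabinet carve p='/fug_ig/pesmer'
  ToolError: no parent
> cabinet carve p='/snimump'
  ok
> cabinet inscribe p='/snimump/naslo' c='crikiplar'
  created
> cabinet strike p='/snimump/naslo'
  ok
> cabinet strike p='/snimump'
  ok
> cabinet inscribe p='/falo' c='smacad'
  created
> cabinet relocate s='/falo' d='/jisne/tiwofo'
  ok
> cabinet inscribe p='/sloca' c='smuhu'
  overwrote
> cabinet carve p='/bapiz'
  ok

Answer: {falo=smacad, jisne/, sloca=cedra}


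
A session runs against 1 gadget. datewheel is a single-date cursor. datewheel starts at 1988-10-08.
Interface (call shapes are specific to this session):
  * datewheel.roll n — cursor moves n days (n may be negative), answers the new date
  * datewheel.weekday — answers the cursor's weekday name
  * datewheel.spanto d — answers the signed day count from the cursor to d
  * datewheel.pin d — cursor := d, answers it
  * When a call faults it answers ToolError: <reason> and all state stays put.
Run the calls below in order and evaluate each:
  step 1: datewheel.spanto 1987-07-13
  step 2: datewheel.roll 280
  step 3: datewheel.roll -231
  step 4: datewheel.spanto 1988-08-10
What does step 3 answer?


% spanto d→1987-07-13
:: -453
% roll n→280
:: 1989-07-15
% roll n→-231
:: 1988-11-26
% spanto d→1988-08-10
:: -108

Answer: 1988-11-26


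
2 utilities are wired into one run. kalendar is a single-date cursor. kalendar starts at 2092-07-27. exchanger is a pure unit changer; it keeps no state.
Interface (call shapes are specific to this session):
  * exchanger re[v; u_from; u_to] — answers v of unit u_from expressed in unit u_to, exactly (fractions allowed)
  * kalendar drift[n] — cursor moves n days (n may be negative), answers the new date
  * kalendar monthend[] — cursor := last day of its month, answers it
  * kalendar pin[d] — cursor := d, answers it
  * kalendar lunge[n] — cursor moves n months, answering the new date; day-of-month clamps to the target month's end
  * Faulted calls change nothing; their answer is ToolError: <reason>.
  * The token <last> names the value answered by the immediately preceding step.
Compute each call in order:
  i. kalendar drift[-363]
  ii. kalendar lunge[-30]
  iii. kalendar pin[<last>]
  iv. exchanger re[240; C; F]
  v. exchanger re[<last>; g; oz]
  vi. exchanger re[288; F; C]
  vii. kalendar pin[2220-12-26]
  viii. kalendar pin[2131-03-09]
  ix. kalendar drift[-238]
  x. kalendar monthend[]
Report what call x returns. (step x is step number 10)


Act: kalendar drift[n: -363]
Obs: 2091-07-30
Act: kalendar lunge[n: -30]
Obs: 2089-01-30
Act: kalendar pin[d: <last>]
Obs: 2089-01-30
Act: exchanger re[v: 240; u_from: C; u_to: F]
Obs: 464
Act: exchanger re[v: <last>; u_from: g; u_to: oz]
Obs: 742400000/45359237
Act: exchanger re[v: 288; u_from: F; u_to: C]
Obs: 1280/9
Act: kalendar pin[d: 2220-12-26]
Obs: 2220-12-26
Act: kalendar pin[d: 2131-03-09]
Obs: 2131-03-09
Act: kalendar drift[n: -238]
Obs: 2130-07-14
Act: kalendar monthend[]
Obs: 2130-07-31

Answer: 2130-07-31


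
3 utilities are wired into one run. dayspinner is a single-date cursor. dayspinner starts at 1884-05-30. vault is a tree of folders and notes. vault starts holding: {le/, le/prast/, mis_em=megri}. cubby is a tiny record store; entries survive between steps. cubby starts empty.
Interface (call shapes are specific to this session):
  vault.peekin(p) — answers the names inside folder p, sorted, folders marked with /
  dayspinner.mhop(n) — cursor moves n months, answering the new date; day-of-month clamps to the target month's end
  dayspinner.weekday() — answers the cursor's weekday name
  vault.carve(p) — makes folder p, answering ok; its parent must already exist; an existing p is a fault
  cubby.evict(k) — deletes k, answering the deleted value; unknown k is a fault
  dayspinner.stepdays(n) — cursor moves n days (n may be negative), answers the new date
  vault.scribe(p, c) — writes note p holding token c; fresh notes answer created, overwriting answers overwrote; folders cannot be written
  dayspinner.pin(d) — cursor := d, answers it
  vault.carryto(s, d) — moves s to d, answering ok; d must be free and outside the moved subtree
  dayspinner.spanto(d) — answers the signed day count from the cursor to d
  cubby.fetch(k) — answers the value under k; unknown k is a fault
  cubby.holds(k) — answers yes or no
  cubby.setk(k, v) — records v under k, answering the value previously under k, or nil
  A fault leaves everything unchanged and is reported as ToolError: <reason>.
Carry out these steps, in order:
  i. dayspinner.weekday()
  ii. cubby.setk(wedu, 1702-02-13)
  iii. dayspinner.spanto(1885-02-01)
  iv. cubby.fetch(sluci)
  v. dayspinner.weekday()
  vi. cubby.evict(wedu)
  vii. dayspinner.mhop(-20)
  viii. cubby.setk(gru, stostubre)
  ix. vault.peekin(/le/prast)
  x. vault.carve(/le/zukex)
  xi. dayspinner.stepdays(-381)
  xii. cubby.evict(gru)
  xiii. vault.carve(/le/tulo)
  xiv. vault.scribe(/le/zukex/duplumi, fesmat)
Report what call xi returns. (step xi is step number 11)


>>> weekday
:: Friday
>>> setk k: wedu v: 1702-02-13
:: nil
>>> spanto d: 1885-02-01
:: 247
>>> fetch k: sluci
:: ToolError: no such key sluci
>>> weekday
:: Friday
>>> evict k: wedu
:: 1702-02-13
>>> mhop n: -20
:: 1882-09-30
>>> setk k: gru v: stostubre
:: nil
>>> peekin p: /le/prast
:: []
>>> carve p: /le/zukex
:: ok
>>> stepdays n: -381
:: 1881-09-14
>>> evict k: gru
:: stostubre
>>> carve p: /le/tulo
:: ok
>>> scribe p: /le/zukex/duplumi c: fesmat
:: created

Answer: 1881-09-14


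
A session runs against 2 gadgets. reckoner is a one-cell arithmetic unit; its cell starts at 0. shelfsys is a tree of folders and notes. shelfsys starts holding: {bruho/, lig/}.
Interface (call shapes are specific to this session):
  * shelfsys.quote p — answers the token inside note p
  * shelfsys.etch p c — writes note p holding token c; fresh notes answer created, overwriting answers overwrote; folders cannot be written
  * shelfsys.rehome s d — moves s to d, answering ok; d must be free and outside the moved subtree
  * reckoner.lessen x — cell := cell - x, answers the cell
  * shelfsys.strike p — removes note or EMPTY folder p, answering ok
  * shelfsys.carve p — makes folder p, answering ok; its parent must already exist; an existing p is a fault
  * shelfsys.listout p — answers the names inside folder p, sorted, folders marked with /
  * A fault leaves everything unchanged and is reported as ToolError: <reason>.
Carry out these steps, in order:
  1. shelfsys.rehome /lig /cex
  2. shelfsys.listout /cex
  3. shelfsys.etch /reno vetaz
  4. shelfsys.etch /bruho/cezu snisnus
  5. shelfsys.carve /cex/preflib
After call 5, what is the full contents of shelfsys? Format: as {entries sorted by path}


Step: rehome[/lig; /cex]
Result: ok
Step: listout[/cex]
Result: []
Step: etch[/reno; vetaz]
Result: created
Step: etch[/bruho/cezu; snisnus]
Result: created
Step: carve[/cex/preflib]
Result: ok

Answer: {bruho/, bruho/cezu=snisnus, cex/, cex/preflib/, reno=vetaz}
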